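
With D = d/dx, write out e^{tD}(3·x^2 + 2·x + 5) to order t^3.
3 t^{2} + 2 t \left(3 x + 1\right) + 3 x^{2} + 2 x + 5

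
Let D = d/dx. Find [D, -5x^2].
- 10 x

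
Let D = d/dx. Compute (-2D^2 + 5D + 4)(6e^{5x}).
- 126 e^{5 x}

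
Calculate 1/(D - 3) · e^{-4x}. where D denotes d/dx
- \frac{e^{- 4 x}}{7}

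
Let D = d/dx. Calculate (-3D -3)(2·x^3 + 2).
- 6 x^{3} - 18 x^{2} - 6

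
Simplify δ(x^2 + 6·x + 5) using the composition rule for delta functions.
\frac{\delta(x + 5) + \delta(x + 1)}{4}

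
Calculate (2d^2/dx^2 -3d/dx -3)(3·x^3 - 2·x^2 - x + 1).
- 9 x^{3} - 21 x^{2} + 51 x - 8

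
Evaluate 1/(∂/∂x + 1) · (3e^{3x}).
\frac{3 e^{3 x}}{4}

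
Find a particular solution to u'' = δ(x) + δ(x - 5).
\frac{|x|}{2} + \frac{|x - 5|}{2}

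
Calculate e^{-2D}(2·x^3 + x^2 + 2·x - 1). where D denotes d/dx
2 x^{3} - 11 x^{2} + 22 x - 17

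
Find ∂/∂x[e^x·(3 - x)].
\left(2 - x\right) e^{x}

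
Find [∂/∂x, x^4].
4 x^{3}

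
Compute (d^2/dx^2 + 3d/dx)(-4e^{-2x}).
8 e^{- 2 x}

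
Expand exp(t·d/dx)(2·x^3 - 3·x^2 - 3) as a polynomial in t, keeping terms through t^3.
2 t^{3} + t^{2} \left(6 x - 3\right) + 6 t x \left(x - 1\right) + 2 x^{3} - 3 x^{2} - 3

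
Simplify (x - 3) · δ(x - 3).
0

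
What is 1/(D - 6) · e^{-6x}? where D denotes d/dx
- \frac{e^{- 6 x}}{12}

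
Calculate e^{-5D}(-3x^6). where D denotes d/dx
- 3 x^{6} + 90 x^{5} - 1125 x^{4} + 7500 x^{3} - 28125 x^{2} + 56250 x - 46875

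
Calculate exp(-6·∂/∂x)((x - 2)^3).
x^{3} - 24 x^{2} + 192 x - 512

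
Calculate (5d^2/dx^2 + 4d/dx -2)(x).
4 - 2 x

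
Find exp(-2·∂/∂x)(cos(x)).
\cos{\left(x - 2 \right)}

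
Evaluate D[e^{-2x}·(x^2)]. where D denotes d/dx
2 x \left(1 - x\right) e^{- 2 x}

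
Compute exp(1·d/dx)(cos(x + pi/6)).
\cos{\left(x + \frac{\pi}{6} + 1 \right)}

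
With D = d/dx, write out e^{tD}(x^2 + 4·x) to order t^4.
t^{2} + 2 t \left(x + 2\right) + x^{2} + 4 x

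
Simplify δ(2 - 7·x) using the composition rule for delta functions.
\frac{\delta(x - 2/7)}{7}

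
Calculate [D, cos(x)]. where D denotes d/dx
- \sin{\left(x \right)}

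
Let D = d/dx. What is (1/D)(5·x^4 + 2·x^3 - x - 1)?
x^{5} + \frac{x^{4}}{2} - \frac{x^{2}}{2} - x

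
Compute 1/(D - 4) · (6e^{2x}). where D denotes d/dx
- 3 e^{2 x}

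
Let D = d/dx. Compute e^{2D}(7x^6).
7 x^{6} + 84 x^{5} + 420 x^{4} + 1120 x^{3} + 1680 x^{2} + 1344 x + 448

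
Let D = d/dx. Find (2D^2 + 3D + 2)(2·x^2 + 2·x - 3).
4 x^{2} + 16 x + 8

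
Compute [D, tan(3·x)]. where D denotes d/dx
\frac{3}{\cos^{2}{\left(3 x \right)}}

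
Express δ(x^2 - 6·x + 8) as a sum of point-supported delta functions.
\frac{\delta(x - 2) + \delta(x - 4)}{2}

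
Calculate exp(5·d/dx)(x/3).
\frac{x}{3} + \frac{5}{3}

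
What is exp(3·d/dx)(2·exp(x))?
2 e^{x + 3}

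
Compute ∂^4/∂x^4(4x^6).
1440 x^{2}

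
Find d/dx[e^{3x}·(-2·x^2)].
2 x \left(- 3 x - 2\right) e^{3 x}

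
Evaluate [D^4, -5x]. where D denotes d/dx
-20D^{3}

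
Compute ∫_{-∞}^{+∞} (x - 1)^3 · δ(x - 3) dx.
8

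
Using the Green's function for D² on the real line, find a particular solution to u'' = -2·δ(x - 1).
-|x - 1|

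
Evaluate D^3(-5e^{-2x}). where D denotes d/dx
40 e^{- 2 x}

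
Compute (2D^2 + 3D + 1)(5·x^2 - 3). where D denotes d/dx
5 x^{2} + 30 x + 17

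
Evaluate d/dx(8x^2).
16 x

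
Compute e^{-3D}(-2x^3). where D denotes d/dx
- 2 x^{3} + 18 x^{2} - 54 x + 54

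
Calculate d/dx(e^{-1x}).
- e^{- x}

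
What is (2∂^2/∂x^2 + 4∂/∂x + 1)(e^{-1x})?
- e^{- x}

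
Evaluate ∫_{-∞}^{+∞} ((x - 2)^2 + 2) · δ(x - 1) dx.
3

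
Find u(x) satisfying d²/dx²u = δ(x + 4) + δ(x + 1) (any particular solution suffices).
\frac{|x + 4|}{2} + \frac{|x + 1|}{2}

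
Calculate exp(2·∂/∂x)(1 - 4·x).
- 4 x - 7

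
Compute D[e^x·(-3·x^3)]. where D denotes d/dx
3 x^{2} \left(- x - 3\right) e^{x}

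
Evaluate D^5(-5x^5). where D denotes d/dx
-600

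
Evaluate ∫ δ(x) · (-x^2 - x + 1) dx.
1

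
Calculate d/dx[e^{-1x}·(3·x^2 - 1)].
\left(- 3 x^{2} + 6 x + 1\right) e^{- x}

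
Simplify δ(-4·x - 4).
\frac{\delta(x + 1)}{4}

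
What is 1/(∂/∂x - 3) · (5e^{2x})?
- 5 e^{2 x}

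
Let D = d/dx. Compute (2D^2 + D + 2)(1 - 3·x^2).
- 6 x^{2} - 6 x - 10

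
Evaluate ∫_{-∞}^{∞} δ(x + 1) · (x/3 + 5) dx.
\frac{14}{3}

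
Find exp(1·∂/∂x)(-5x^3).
- 5 x^{3} - 15 x^{2} - 15 x - 5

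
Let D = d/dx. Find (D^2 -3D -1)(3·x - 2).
- 3 x - 7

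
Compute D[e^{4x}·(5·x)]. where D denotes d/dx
\left(20 x + 5\right) e^{4 x}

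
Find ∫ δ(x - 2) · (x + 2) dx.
4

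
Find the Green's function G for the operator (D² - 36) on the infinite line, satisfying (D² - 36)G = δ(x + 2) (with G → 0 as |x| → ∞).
-\frac{e^{-6|x + 2|}}{12}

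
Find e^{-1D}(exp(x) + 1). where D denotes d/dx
e^{x - 1} + 1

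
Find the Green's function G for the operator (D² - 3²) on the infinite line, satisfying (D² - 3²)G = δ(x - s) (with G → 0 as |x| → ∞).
-\frac{e^{-3|x-s|}}{6}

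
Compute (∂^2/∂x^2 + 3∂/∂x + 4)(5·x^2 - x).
20 x^{2} + 26 x + 7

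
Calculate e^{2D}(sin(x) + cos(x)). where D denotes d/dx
\sqrt{2} \sin{\left(x + \frac{\pi}{4} + 2 \right)}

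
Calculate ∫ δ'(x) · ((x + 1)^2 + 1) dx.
-2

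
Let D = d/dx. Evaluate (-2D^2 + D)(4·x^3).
12 x \left(x - 4\right)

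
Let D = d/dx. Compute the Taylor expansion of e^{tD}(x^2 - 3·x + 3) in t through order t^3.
t^{2} + t \left(2 x - 3\right) + x^{2} - 3 x + 3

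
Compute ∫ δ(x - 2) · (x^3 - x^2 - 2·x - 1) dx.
-1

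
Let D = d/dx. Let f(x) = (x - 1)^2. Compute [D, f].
2 x - 2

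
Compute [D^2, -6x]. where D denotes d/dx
-12D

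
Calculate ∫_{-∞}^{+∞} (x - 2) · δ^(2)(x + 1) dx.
0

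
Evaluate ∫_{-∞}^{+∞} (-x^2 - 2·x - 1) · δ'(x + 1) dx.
0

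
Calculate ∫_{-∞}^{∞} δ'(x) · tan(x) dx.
-1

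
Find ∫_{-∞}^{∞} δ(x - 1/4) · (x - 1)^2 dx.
\frac{9}{16}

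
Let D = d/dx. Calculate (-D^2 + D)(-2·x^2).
4 - 4 x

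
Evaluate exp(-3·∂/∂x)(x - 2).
x - 5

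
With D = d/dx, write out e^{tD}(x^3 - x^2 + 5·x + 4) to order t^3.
t^{3} + t^{2} \left(3 x - 1\right) + t \left(3 x^{2} - 2 x + 5\right) + x^{3} - x^{2} + 5 x + 4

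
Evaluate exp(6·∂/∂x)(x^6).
x^{6} + 36 x^{5} + 540 x^{4} + 4320 x^{3} + 19440 x^{2} + 46656 x + 46656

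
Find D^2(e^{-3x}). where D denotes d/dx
9 e^{- 3 x}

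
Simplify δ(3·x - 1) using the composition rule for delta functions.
\frac{\delta(x - 1/3)}{3}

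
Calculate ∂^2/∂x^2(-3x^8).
- 168 x^{6}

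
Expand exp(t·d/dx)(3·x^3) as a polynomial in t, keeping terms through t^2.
3 x \left(3 t^{2} + 3 t x + x^{2}\right)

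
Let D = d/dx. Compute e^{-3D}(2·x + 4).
2 x - 2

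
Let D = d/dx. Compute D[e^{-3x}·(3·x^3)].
9 x^{2} \left(1 - x\right) e^{- 3 x}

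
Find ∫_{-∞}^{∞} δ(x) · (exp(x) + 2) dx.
3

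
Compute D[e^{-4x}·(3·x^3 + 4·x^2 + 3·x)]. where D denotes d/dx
\left(- 12 x^{3} - 7 x^{2} - 4 x + 3\right) e^{- 4 x}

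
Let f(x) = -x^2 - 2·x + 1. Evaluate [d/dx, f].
- 2 x - 2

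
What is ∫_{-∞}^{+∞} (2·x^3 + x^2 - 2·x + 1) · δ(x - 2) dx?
17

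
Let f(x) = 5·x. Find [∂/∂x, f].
5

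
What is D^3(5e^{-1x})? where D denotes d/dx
- 5 e^{- x}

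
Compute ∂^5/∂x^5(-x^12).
- 95040 x^{7}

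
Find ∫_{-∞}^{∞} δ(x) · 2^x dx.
1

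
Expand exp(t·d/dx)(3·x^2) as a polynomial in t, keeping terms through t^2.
3 t^{2} + 6 t x + 3 x^{2}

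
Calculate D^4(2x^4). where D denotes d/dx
48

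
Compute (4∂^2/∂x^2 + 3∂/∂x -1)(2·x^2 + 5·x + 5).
- 2 x^{2} + 7 x + 26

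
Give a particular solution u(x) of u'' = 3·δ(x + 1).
\frac{3|x + 1|}{2}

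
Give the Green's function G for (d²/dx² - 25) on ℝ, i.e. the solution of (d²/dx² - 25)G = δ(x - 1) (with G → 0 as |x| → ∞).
-\frac{e^{-5|x - 1|}}{10}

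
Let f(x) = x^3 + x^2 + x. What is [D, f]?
3 x^{2} + 2 x + 1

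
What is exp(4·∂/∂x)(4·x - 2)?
4 x + 14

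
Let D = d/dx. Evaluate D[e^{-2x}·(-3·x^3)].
x^{2} \left(6 x - 9\right) e^{- 2 x}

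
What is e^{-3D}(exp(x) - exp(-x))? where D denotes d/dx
- e^{3 - x} + e^{x - 3}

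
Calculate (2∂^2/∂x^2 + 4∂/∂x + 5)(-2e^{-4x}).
- 42 e^{- 4 x}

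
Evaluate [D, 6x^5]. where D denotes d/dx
30 x^{4}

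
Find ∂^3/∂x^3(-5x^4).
- 120 x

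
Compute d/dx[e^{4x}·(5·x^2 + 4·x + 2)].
\left(20 x^{2} + 26 x + 12\right) e^{4 x}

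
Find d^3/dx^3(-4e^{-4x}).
256 e^{- 4 x}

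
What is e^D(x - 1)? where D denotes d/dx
x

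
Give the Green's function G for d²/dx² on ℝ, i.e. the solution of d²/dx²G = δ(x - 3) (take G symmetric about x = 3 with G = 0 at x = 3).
\frac{|x - 3|}{2}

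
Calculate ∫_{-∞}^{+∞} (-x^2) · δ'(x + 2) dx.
-4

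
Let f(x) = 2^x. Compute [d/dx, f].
2^{x} \log{\left(2 \right)}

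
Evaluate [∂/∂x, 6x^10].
60 x^{9}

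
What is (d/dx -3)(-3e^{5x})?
- 6 e^{5 x}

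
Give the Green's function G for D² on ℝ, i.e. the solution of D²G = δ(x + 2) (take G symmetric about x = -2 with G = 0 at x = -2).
\frac{|x + 2|}{2}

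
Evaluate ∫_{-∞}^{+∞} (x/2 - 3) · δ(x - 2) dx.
-2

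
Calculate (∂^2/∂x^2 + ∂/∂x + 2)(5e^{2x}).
40 e^{2 x}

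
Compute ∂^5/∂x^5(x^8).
6720 x^{3}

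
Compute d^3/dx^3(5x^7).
1050 x^{4}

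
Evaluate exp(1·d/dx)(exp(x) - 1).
e^{x + 1} - 1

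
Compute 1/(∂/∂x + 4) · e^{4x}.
\frac{e^{4 x}}{8}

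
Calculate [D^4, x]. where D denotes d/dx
4D^{3}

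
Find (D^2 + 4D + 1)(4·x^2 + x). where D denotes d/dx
4 x^{2} + 33 x + 12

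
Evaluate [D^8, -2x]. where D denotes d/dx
-16D^{7}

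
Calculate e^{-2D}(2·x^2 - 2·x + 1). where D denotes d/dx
2 x^{2} - 10 x + 13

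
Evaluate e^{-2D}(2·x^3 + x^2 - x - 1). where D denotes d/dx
2 x^{3} - 11 x^{2} + 19 x - 11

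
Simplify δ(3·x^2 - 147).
\frac{\delta(x - 7) + \delta(x + 7)}{42}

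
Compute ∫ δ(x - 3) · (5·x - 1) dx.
14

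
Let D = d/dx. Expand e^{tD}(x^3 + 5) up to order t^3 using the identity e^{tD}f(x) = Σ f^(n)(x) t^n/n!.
t^{3} + 3 t^{2} x + 3 t x^{2} + x^{3} + 5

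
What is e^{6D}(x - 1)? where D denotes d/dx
x + 5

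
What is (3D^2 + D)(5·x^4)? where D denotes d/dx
20 x^{2} \left(x + 9\right)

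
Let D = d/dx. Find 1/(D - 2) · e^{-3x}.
- \frac{e^{- 3 x}}{5}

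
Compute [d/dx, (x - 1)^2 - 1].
2 x - 2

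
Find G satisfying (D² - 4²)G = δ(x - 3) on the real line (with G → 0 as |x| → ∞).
-\frac{e^{-4|x - 3|}}{8}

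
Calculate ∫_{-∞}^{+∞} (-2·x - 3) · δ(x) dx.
-3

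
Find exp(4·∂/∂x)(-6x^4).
- 6 x^{4} - 96 x^{3} - 576 x^{2} - 1536 x - 1536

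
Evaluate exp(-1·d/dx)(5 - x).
6 - x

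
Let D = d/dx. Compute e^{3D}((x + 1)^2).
x^{2} + 8 x + 16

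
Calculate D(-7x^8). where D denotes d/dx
- 56 x^{7}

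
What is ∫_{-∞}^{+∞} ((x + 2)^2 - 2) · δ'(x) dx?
-4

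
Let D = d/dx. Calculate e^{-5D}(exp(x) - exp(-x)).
- e^{5 - x} + e^{x - 5}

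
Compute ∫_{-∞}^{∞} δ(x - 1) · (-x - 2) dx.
-3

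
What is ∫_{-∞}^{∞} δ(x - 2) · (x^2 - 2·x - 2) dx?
-2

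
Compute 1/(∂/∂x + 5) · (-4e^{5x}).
- \frac{2 e^{5 x}}{5}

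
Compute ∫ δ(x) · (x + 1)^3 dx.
1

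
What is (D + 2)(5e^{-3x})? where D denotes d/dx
- 5 e^{- 3 x}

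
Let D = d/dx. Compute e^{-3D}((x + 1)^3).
x^{3} - 6 x^{2} + 12 x - 8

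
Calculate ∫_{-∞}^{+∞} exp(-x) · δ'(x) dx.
1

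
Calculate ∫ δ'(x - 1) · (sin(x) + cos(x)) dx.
- \cos{\left(1 \right)} + \sin{\left(1 \right)}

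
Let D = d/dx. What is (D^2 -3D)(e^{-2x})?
10 e^{- 2 x}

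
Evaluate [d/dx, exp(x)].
e^{x}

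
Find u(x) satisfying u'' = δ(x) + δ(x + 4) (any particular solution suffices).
\frac{|x|}{2} + \frac{|x + 4|}{2}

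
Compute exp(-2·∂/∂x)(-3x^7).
- 3 x^{7} + 42 x^{6} - 252 x^{5} + 840 x^{4} - 1680 x^{3} + 2016 x^{2} - 1344 x + 384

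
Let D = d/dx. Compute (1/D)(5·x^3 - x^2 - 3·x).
\frac{5 x^{4}}{4} - \frac{x^{3}}{3} - \frac{3 x^{2}}{2}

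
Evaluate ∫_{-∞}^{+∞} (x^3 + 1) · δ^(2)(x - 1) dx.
6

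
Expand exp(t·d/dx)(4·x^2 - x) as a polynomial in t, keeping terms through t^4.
4 t^{2} + t \left(8 x - 1\right) + 4 x^{2} - x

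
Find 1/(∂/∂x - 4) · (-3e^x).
e^{x}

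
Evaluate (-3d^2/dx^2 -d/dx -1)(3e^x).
- 15 e^{x}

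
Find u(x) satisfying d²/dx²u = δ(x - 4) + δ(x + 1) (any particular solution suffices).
\frac{|x - 4|}{2} + \frac{|x + 1|}{2}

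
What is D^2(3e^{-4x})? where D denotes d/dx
48 e^{- 4 x}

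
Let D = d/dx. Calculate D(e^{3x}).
3 e^{3 x}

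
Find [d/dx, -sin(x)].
- \cos{\left(x \right)}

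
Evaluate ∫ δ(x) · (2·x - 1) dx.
-1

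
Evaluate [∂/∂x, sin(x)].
\cos{\left(x \right)}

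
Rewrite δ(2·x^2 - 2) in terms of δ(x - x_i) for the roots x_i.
\frac{\delta(x - 1) + \delta(x + 1)}{4}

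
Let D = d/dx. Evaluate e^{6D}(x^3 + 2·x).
x^{3} + 18 x^{2} + 110 x + 228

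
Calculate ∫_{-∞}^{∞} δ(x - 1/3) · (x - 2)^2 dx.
\frac{25}{9}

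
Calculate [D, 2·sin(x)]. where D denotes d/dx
2 \cos{\left(x \right)}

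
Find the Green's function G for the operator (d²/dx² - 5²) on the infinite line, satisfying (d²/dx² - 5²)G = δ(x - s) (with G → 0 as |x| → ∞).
-\frac{e^{-5|x-s|}}{10}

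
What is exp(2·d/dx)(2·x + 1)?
2 x + 5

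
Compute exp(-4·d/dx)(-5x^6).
- 5 x^{6} + 120 x^{5} - 1200 x^{4} + 6400 x^{3} - 19200 x^{2} + 30720 x - 20480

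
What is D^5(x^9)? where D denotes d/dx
15120 x^{4}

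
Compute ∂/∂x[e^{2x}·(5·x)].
\left(10 x + 5\right) e^{2 x}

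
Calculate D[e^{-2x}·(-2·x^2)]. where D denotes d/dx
4 x \left(x - 1\right) e^{- 2 x}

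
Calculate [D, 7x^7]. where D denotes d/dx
49 x^{6}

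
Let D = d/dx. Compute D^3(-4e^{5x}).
- 500 e^{5 x}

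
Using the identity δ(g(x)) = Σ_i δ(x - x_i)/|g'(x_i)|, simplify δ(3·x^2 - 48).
\frac{\delta(x - 4) + \delta(x + 4)}{24}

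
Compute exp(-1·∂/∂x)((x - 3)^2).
x^{2} - 8 x + 16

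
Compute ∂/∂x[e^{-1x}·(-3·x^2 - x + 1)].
\left(3 x^{2} - 5 x - 2\right) e^{- x}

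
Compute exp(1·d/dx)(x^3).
x^{3} + 3 x^{2} + 3 x + 1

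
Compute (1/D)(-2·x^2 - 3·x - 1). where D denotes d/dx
- \frac{2 x^{3}}{3} - \frac{3 x^{2}}{2} - x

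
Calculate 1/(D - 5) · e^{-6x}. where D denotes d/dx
- \frac{e^{- 6 x}}{11}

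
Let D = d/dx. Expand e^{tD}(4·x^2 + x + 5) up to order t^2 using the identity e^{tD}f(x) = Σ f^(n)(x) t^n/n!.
4 t^{2} + t \left(8 x + 1\right) + 4 x^{2} + x + 5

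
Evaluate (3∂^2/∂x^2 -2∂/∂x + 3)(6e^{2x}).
66 e^{2 x}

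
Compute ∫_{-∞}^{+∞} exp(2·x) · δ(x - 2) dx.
e^{4}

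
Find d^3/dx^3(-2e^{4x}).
- 128 e^{4 x}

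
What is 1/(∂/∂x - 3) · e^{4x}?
e^{4 x}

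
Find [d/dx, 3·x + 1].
3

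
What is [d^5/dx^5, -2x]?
-10\frac{d^{4}}{dx^{4}}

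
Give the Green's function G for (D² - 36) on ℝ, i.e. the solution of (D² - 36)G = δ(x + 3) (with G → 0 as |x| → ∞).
-\frac{e^{-6|x + 3|}}{12}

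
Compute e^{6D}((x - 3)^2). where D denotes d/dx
x^{2} + 6 x + 9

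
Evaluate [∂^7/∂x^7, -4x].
-28\frac{d^{6}}{dx^{6}}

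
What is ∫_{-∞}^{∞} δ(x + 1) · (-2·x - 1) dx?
1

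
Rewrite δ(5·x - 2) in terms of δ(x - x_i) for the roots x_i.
\frac{\delta(x - 2/5)}{5}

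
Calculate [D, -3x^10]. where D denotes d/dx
- 30 x^{9}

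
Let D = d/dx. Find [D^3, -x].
-3D^{2}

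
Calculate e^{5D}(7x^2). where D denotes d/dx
7 x^{2} + 70 x + 175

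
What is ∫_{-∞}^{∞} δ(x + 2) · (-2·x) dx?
4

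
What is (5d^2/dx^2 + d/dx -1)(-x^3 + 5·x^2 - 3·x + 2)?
x^{3} - 8 x^{2} - 17 x + 45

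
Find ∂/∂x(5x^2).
10 x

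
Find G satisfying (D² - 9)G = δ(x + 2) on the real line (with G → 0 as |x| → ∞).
-\frac{e^{-3|x + 2|}}{6}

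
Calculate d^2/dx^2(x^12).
132 x^{10}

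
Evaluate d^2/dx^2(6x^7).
252 x^{5}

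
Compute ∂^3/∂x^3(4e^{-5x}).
- 500 e^{- 5 x}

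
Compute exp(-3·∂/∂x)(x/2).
\frac{x}{2} - \frac{3}{2}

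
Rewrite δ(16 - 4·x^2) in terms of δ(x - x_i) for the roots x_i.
\frac{\delta(x - 2) + \delta(x + 2)}{16}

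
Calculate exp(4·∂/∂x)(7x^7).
7 x^{7} + 196 x^{6} + 2352 x^{5} + 15680 x^{4} + 62720 x^{3} + 150528 x^{2} + 200704 x + 114688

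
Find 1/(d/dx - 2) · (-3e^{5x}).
- e^{5 x}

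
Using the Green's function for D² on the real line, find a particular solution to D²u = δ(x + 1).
\frac{|x + 1|}{2}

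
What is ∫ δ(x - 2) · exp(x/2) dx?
e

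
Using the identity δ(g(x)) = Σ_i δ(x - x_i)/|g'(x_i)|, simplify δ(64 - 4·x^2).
\frac{\delta(x - 4) + \delta(x + 4)}{32}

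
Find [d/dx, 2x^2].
4 x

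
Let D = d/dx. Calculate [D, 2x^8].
16 x^{7}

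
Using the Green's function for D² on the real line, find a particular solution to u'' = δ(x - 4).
\frac{|x - 4|}{2}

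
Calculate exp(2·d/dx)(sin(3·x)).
\sin{\left(3 x + 6 \right)}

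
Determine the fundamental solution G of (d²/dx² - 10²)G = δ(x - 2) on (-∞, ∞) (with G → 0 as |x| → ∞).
-\frac{e^{-10|x - 2|}}{20}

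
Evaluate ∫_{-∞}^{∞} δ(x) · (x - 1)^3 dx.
-1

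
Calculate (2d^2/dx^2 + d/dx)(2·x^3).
6 x \left(x + 4\right)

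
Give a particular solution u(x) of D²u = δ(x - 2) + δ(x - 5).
\frac{|x - 2|}{2} + \frac{|x - 5|}{2}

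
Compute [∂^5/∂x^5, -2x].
-10\frac{d^{4}}{dx^{4}}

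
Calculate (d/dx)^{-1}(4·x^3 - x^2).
x^{4} - \frac{x^{3}}{3}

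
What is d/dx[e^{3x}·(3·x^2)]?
3 x \left(3 x + 2\right) e^{3 x}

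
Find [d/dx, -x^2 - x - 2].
- 2 x - 1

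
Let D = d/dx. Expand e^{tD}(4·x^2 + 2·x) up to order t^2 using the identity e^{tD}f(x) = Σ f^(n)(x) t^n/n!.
4 t^{2} + 2 t \left(4 x + 1\right) + 4 x^{2} + 2 x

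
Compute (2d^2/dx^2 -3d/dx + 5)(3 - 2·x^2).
- 10 x^{2} + 12 x + 7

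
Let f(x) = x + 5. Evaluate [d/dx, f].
1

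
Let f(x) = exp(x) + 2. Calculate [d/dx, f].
e^{x}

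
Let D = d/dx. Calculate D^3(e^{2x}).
8 e^{2 x}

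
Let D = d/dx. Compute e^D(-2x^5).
- 2 x^{5} - 10 x^{4} - 20 x^{3} - 20 x^{2} - 10 x - 2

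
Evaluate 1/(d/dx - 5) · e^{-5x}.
- \frac{e^{- 5 x}}{10}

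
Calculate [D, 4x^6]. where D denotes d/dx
24 x^{5}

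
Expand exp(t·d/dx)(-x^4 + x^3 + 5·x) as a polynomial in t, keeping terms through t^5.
- t^{4} + t^{3} \left(1 - 4 x\right) - 3 t^{2} x \left(2 x - 1\right) + t \left(- 4 x^{3} + 3 x^{2} + 5\right) - x^{4} + x^{3} + 5 x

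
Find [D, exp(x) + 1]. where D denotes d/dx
e^{x}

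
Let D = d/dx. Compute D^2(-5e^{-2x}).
- 20 e^{- 2 x}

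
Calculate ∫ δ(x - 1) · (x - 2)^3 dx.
-1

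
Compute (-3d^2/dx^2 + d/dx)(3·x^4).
12 x^{2} \left(x - 9\right)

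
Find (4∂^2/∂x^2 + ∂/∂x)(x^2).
2 x + 8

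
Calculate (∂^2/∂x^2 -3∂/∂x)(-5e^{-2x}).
- 50 e^{- 2 x}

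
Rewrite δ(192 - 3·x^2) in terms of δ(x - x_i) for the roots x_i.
\frac{\delta(x - 8) + \delta(x + 8)}{48}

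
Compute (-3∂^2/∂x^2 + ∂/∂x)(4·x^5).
20 x^{3} \left(x - 12\right)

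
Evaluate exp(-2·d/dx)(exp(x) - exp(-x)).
- e^{2 - x} + e^{x - 2}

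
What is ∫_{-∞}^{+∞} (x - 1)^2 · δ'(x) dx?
2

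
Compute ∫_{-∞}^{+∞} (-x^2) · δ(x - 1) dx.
-1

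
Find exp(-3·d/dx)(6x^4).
6 x^{4} - 72 x^{3} + 324 x^{2} - 648 x + 486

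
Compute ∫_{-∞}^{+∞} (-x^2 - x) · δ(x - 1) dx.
-2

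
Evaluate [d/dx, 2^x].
2^{x} \log{\left(2 \right)}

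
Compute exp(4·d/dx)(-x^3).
- x^{3} - 12 x^{2} - 48 x - 64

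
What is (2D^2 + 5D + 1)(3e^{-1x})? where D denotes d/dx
- 6 e^{- x}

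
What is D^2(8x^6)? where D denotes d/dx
240 x^{4}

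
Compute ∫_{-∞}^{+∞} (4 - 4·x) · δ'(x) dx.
4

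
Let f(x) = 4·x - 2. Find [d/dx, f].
4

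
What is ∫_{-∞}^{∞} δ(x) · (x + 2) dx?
2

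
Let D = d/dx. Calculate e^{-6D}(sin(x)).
\sin{\left(x - 6 \right)}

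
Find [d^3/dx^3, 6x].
18\frac{d^{2}}{dx^{2}}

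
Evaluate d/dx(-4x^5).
- 20 x^{4}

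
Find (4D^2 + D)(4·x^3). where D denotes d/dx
12 x \left(x + 8\right)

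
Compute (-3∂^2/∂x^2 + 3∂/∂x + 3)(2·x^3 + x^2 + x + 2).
6 x^{3} + 21 x^{2} - 27 x + 3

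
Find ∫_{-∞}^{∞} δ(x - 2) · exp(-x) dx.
e^{-2}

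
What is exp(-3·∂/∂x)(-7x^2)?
- 7 x^{2} + 42 x - 63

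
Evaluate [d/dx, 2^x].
2^{x} \log{\left(2 \right)}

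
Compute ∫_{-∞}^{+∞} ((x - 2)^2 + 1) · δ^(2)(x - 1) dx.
2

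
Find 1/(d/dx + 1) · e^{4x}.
\frac{e^{4 x}}{5}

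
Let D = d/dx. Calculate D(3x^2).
6 x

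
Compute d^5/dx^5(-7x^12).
- 665280 x^{7}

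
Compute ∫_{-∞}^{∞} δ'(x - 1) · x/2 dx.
- \frac{1}{2}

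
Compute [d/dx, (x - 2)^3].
3 \left(x - 2\right)^{2}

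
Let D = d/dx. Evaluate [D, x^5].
5 x^{4}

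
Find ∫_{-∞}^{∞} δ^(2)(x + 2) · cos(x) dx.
- \cos{\left(2 \right)}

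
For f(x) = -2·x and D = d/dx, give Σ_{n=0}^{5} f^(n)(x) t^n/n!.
- 2 t - 2 x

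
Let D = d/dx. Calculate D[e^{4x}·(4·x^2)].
8 x \left(2 x + 1\right) e^{4 x}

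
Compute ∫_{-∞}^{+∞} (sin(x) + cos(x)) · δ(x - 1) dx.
\cos{\left(1 \right)} + \sin{\left(1 \right)}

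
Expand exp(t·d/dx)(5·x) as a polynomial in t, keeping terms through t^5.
5 t + 5 x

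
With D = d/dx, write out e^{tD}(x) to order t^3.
t + x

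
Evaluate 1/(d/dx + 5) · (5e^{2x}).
\frac{5 e^{2 x}}{7}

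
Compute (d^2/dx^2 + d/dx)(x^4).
4 x^{2} \left(x + 3\right)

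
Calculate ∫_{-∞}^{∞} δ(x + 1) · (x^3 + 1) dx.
0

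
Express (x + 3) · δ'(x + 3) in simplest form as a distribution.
-\delta(x + 3)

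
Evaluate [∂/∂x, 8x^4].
32 x^{3}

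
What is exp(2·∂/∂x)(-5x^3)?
- 5 x^{3} - 30 x^{2} - 60 x - 40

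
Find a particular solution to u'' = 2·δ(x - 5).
|x - 5|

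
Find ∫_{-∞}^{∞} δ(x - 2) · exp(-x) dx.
e^{-2}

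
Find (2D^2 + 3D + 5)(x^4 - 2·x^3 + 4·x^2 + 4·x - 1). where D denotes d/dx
5 x^{4} + 2 x^{3} + 26 x^{2} + 20 x + 23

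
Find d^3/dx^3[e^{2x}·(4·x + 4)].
\left(32 x + 80\right) e^{2 x}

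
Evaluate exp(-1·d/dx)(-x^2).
- x^{2} + 2 x - 1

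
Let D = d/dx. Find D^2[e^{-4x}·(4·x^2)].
8 \left(8 x^{2} - 8 x + 1\right) e^{- 4 x}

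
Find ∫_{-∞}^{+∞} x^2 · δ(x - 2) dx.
4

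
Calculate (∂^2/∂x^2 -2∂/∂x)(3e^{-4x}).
72 e^{- 4 x}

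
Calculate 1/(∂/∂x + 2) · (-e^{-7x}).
\frac{e^{- 7 x}}{5}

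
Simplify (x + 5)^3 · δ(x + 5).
0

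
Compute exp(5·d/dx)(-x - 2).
- x - 7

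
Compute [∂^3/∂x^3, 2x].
6\frac{d^{2}}{dx^{2}}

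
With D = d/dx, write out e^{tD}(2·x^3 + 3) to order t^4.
2 t^{3} + 6 t^{2} x + 6 t x^{2} + 2 x^{3} + 3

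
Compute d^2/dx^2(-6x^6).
- 180 x^{4}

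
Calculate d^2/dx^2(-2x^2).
-4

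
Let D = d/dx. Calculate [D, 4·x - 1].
4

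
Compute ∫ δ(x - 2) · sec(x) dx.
\sec{\left(2 \right)}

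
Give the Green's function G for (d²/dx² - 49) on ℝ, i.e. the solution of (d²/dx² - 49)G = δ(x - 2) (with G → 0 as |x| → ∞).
-\frac{e^{-7|x - 2|}}{14}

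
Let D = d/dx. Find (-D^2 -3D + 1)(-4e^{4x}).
108 e^{4 x}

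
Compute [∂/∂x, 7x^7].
49 x^{6}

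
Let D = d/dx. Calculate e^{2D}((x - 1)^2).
x^{2} + 2 x + 1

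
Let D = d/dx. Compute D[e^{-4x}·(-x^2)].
2 x \left(2 x - 1\right) e^{- 4 x}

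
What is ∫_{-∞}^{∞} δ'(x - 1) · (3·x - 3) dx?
-3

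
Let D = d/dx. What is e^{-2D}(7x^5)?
7 x^{5} - 70 x^{4} + 280 x^{3} - 560 x^{2} + 560 x - 224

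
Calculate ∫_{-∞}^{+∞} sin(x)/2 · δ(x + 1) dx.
- \frac{\sin{\left(1 \right)}}{2}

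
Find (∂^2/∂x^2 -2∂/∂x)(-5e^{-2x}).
- 40 e^{- 2 x}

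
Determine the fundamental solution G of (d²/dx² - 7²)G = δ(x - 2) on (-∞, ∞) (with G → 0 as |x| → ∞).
-\frac{e^{-7|x - 2|}}{14}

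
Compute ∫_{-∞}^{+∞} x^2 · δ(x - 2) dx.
4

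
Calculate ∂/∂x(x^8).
8 x^{7}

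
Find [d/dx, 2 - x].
-1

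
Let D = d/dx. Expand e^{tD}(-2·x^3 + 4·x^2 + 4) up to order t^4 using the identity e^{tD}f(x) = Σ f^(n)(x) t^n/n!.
- 2 t^{3} - 2 t^{2} \left(3 x - 2\right) - 2 t x \left(3 x - 4\right) - 2 x^{3} + 4 x^{2} + 4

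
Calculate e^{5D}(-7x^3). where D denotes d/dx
- 7 x^{3} - 105 x^{2} - 525 x - 875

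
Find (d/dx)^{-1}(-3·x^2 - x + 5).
- x^{3} - \frac{x^{2}}{2} + 5 x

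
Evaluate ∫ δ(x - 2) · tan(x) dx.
\tan{\left(2 \right)}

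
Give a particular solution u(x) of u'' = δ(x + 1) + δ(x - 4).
\frac{|x + 1|}{2} + \frac{|x - 4|}{2}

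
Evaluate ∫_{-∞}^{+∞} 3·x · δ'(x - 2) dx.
-3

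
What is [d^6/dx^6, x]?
6\frac{d^{5}}{dx^{5}}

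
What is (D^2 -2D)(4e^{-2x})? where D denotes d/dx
32 e^{- 2 x}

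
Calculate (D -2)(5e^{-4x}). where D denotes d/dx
- 30 e^{- 4 x}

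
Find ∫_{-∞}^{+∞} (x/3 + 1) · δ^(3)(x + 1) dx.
0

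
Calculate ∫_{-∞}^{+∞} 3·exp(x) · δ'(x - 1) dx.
- 3 e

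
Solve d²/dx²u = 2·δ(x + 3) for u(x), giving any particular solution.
|x + 3|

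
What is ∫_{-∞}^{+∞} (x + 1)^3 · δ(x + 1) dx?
0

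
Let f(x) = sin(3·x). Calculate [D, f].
3 \cos{\left(3 x \right)}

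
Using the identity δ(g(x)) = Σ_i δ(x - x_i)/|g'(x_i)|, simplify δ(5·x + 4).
\frac{\delta(x + 4/5)}{5}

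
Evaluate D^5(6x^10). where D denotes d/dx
181440 x^{5}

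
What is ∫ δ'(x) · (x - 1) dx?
-1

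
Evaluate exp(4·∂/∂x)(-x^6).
- x^{6} - 24 x^{5} - 240 x^{4} - 1280 x^{3} - 3840 x^{2} - 6144 x - 4096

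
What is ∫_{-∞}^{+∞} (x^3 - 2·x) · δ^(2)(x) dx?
0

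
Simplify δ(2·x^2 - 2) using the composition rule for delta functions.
\frac{\delta(x - 1) + \delta(x + 1)}{4}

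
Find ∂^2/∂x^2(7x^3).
42 x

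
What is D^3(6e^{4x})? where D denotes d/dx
384 e^{4 x}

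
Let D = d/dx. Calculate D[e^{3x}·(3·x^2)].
3 x \left(3 x + 2\right) e^{3 x}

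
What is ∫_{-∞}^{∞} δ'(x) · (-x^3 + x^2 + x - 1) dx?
-1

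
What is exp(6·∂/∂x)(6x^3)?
6 x^{3} + 108 x^{2} + 648 x + 1296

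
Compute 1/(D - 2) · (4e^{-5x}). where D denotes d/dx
- \frac{4 e^{- 5 x}}{7}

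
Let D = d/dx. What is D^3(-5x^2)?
0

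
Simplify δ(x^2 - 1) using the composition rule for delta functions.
\frac{\delta(x + 1) + \delta(x - 1)}{2}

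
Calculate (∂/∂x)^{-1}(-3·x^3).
- \frac{3 x^{4}}{4}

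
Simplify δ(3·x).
\frac{\delta(x)}{3}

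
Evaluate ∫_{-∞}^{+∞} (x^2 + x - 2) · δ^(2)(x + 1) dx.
2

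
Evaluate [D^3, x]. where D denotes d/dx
3D^{2}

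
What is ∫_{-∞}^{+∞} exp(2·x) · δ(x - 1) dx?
e^{2}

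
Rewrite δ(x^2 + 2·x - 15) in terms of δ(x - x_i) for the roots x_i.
\frac{\delta(x + 5) + \delta(x - 3)}{8}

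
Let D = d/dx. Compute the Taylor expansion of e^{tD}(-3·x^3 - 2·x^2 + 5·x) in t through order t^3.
- 3 t^{3} - t^{2} \left(9 x + 2\right) - t \left(9 x^{2} + 4 x - 5\right) - 3 x^{3} - 2 x^{2} + 5 x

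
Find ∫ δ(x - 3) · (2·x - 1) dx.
5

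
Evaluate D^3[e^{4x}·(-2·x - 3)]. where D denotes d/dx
\left(- 128 x - 288\right) e^{4 x}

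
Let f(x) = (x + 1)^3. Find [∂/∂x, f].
3 \left(x + 1\right)^{2}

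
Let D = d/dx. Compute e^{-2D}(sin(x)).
\sin{\left(x - 2 \right)}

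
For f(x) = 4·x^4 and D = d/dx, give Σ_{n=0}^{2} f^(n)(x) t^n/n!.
4 x^{2} \left(6 t^{2} + 4 t x + x^{2}\right)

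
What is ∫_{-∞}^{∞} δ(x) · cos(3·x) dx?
1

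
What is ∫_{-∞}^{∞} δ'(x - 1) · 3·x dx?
-3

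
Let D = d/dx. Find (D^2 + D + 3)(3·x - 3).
9 x - 6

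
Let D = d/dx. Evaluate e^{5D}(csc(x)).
\csc{\left(x + 5 \right)}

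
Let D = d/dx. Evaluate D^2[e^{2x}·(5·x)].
20 \left(x + 1\right) e^{2 x}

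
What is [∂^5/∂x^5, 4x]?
20\frac{d^{4}}{dx^{4}}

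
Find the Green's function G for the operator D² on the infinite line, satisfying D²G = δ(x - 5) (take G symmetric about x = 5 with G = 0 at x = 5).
\frac{|x - 5|}{2}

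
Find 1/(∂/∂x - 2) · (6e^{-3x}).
- \frac{6 e^{- 3 x}}{5}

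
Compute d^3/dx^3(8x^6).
960 x^{3}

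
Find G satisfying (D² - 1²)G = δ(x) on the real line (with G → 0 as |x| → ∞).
-\frac{e^{-|x|}}{2}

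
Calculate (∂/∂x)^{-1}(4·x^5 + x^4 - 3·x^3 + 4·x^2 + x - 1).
\frac{2 x^{6}}{3} + \frac{x^{5}}{5} - \frac{3 x^{4}}{4} + \frac{4 x^{3}}{3} + \frac{x^{2}}{2} - x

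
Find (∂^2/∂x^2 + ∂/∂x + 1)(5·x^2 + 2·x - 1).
5 x^{2} + 12 x + 11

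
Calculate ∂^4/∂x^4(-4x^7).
- 3360 x^{3}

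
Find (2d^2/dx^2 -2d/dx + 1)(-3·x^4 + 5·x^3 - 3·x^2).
- 3 x^{4} + 29 x^{3} - 105 x^{2} + 72 x - 12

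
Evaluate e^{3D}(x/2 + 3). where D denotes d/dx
\frac{x}{2} + \frac{9}{2}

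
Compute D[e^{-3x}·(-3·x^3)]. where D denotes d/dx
9 x^{2} \left(x - 1\right) e^{- 3 x}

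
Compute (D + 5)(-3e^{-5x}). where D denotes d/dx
0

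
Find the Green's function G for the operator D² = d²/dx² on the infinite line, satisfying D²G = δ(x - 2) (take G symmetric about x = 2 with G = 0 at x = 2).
\frac{|x - 2|}{2}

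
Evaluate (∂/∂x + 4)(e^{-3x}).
e^{- 3 x}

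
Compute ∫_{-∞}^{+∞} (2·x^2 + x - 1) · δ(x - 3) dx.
20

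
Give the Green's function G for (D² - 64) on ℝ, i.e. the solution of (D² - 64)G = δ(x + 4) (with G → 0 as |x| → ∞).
-\frac{e^{-8|x + 4|}}{16}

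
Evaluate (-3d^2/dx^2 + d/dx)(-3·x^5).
15 x^{3} \left(12 - x\right)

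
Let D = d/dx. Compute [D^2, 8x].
16D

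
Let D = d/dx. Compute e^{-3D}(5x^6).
5 x^{6} - 90 x^{5} + 675 x^{4} - 2700 x^{3} + 6075 x^{2} - 7290 x + 3645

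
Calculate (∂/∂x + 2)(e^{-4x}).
- 2 e^{- 4 x}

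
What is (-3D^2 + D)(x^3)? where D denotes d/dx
3 x \left(x - 6\right)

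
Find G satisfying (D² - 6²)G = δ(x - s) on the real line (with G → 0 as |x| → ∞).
-\frac{e^{-6|x-s|}}{12}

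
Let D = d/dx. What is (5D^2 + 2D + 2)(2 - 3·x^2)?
- 6 x^{2} - 12 x - 26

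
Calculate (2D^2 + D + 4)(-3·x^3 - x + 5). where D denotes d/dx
- 12 x^{3} - 9 x^{2} - 40 x + 19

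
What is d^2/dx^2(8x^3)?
48 x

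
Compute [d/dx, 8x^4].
32 x^{3}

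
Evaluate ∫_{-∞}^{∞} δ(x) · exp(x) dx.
1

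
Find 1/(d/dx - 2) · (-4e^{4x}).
- 2 e^{4 x}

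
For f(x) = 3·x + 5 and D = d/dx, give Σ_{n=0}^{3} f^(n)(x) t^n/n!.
3 t + 3 x + 5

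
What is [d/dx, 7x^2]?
14 x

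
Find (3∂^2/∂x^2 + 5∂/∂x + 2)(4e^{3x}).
176 e^{3 x}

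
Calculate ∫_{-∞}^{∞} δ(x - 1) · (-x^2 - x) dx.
-2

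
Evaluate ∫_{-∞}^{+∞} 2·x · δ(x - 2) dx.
4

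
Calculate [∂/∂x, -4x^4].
- 16 x^{3}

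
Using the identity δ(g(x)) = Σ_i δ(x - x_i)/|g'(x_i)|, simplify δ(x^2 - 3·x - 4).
\frac{\delta(x - 4) + \delta(x + 1)}{5}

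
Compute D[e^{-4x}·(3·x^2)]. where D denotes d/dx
6 x \left(1 - 2 x\right) e^{- 4 x}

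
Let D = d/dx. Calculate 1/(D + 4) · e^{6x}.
\frac{e^{6 x}}{10}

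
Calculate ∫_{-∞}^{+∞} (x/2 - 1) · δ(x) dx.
-1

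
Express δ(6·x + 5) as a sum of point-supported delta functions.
\frac{\delta(x + 5/6)}{6}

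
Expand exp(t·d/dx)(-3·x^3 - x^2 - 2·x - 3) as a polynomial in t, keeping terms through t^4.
- 3 t^{3} - t^{2} \left(9 x + 1\right) - t \left(9 x^{2} + 2 x + 2\right) - 3 x^{3} - x^{2} - 2 x - 3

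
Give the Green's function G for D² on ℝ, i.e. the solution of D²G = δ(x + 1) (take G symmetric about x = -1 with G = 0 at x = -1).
\frac{|x + 1|}{2}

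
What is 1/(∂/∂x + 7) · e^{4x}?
\frac{e^{4 x}}{11}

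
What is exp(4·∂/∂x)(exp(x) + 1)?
e^{x + 4} + 1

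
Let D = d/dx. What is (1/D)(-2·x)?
- x^{2}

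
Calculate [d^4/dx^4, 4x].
16\frac{d^{3}}{dx^{3}}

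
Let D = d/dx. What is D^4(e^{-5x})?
625 e^{- 5 x}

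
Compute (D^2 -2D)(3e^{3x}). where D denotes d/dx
9 e^{3 x}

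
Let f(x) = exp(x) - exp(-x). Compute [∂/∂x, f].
2 \cosh{\left(x \right)}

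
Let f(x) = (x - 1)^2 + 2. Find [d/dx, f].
2 x - 2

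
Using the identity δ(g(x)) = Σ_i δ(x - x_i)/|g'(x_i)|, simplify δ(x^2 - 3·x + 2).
\frac{\delta(x - 1) + \delta(x - 2)}{1}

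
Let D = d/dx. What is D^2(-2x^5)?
- 40 x^{3}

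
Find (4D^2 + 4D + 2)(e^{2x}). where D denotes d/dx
26 e^{2 x}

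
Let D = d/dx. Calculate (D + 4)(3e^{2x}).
18 e^{2 x}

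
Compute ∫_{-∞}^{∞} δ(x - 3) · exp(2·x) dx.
e^{6}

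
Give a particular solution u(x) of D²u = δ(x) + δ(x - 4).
\frac{|x|}{2} + \frac{|x - 4|}{2}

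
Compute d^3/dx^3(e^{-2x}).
- 8 e^{- 2 x}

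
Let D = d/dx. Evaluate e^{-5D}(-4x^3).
- 4 x^{3} + 60 x^{2} - 300 x + 500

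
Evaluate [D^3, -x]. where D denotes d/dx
-3D^{2}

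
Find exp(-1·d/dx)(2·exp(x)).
2 e^{x - 1}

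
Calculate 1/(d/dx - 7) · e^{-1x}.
- \frac{e^{- x}}{8}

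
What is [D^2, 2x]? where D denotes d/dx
4D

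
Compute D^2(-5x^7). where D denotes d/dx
- 210 x^{5}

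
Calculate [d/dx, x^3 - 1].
3 x^{2}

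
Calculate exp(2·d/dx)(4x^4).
4 x^{4} + 32 x^{3} + 96 x^{2} + 128 x + 64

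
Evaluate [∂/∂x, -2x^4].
- 8 x^{3}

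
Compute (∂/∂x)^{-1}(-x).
- \frac{x^{2}}{2}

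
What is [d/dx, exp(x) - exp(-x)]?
2 \cosh{\left(x \right)}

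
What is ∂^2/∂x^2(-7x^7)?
- 294 x^{5}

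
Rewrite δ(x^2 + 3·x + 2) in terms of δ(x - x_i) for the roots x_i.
\frac{\delta(x + 1) + \delta(x + 2)}{1}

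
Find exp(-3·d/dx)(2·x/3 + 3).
\frac{2 x}{3} + 1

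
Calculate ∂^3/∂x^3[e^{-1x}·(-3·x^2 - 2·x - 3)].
\left(3 x^{2} - 16 x + 15\right) e^{- x}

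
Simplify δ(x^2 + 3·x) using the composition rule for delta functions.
\frac{\delta(x + 3) + \delta(x)}{3}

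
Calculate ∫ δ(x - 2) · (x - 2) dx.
0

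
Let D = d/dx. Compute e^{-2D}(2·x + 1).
2 x - 3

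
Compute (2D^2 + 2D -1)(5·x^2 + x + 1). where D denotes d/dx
- 5 x^{2} + 19 x + 21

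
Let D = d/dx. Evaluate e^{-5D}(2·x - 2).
2 x - 12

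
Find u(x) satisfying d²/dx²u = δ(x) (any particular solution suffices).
\frac{|x|}{2}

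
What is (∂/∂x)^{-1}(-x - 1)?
- \frac{x^{2}}{2} - x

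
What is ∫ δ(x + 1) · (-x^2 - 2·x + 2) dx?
3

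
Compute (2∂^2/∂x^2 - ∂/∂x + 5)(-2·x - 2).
- 10 x - 8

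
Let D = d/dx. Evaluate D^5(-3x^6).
- 2160 x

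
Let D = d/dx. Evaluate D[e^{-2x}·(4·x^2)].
8 x \left(1 - x\right) e^{- 2 x}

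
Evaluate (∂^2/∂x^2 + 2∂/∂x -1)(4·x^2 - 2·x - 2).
- 4 x^{2} + 18 x + 6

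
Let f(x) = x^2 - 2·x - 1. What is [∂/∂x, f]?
2 x - 2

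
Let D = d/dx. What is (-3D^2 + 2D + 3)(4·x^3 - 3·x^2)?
12 x^{3} + 15 x^{2} - 84 x + 18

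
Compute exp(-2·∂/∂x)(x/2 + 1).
\frac{x}{2}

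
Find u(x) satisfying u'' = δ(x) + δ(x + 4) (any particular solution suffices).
\frac{|x|}{2} + \frac{|x + 4|}{2}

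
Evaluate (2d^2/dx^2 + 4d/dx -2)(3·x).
12 - 6 x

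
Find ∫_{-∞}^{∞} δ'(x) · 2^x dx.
- \log{\left(2 \right)}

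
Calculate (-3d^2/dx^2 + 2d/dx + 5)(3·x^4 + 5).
15 x^{4} + 24 x^{3} - 108 x^{2} + 25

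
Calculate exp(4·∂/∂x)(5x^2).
5 x^{2} + 40 x + 80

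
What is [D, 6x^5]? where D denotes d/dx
30 x^{4}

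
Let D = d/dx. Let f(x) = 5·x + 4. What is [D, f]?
5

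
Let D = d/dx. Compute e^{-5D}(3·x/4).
\frac{3 x}{4} - \frac{15}{4}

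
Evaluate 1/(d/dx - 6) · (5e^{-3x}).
- \frac{5 e^{- 3 x}}{9}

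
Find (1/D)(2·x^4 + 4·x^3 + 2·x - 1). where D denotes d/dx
\frac{2 x^{5}}{5} + x^{4} + x^{2} - x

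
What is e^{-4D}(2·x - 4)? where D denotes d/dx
2 x - 12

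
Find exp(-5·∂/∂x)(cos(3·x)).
\cos{\left(3 x - 15 \right)}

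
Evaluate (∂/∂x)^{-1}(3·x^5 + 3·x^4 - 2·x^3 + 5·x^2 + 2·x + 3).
\frac{x^{6}}{2} + \frac{3 x^{5}}{5} - \frac{x^{4}}{2} + \frac{5 x^{3}}{3} + x^{2} + 3 x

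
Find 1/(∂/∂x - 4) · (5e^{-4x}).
- \frac{5 e^{- 4 x}}{8}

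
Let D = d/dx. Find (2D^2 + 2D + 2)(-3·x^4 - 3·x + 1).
- 6 x^{4} - 24 x^{3} - 72 x^{2} - 6 x - 4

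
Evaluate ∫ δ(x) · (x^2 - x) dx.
0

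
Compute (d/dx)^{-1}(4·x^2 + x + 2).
\frac{4 x^{3}}{3} + \frac{x^{2}}{2} + 2 x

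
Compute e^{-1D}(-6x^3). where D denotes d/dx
- 6 x^{3} + 18 x^{2} - 18 x + 6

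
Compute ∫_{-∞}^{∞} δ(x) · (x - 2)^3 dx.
-8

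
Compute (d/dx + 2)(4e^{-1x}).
4 e^{- x}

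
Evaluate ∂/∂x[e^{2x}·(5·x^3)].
x^{2} \left(10 x + 15\right) e^{2 x}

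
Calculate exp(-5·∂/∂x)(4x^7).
4 x^{7} - 140 x^{6} + 2100 x^{5} - 17500 x^{4} + 87500 x^{3} - 262500 x^{2} + 437500 x - 312500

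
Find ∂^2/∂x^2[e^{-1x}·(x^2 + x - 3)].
\left(x^{2} - 3 x - 3\right) e^{- x}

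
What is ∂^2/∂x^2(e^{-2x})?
4 e^{- 2 x}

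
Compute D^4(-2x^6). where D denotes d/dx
- 720 x^{2}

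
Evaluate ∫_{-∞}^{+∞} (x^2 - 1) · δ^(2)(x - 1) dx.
2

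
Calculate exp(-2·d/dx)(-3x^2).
- 3 x^{2} + 12 x - 12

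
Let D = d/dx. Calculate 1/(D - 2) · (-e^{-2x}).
\frac{e^{- 2 x}}{4}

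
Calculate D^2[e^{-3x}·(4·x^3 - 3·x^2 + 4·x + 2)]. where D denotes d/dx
3 \left(12 x^{3} - 33 x^{2} + 32 x - 4\right) e^{- 3 x}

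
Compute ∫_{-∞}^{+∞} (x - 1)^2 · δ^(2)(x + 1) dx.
2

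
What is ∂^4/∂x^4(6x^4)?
144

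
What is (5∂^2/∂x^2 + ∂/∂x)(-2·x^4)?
8 x^{2} \left(- x - 15\right)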